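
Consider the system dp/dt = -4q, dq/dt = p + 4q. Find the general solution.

Coefficient matrix A = [[0, -4], [1, 4]].
Characteristic polynomial det(A - λI) = λ^2 - 4λ + 4 = 0.
Single eigenvalue λ = 2 with algebraic multiplicity 2.
Eigenvector v = (-2,1); generalized eigenvector w with (A-λI)w=v is (1,0).
General solution: e^(2t)[K_1·v + K_2·(t·v + w)].

p(t) = -2K_1e^(2t) - 2K_2te^(2t) + K_2e^(2t), q(t) = K_1e^(2t) + K_2te^(2t)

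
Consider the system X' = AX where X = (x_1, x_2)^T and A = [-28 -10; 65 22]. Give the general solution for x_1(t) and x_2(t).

Coefficient matrix A = [[-28, -10], [65, 22]].
Characteristic polynomial det(A - λI) = λ^2 + 6λ + 34 = 0.
Eigenvalues λ = -3 ± 5i (complex conjugate pair).
For λ=-3+5i: an eigenvector is (1,-2) - i(-1,3) = (1 + i, -2 - 3i).
A real fundamental pair from Re and Im of e^((-3+5i)t)v: X_1 = e^(-3t)(cos(5t)·(1,-2) + sin(5t)·(-1,3)), X_2 = e^(-3t)(sin(5t)·(1,-2) - cos(5t)·(-1,3)).
General solution: c_1X_1 + c_2X_2.

x_1(t) = -c_1e^(-3t)sin(5t) + c_1e^(-3t)cos(5t) + c_2e^(-3t)sin(5t) + c_2e^(-3t)cos(5t), x_2(t) = 3c_1e^(-3t)sin(5t) - 2c_1e^(-3t)cos(5t) - 2c_2e^(-3t)sin(5t) - 3c_2e^(-3t)cos(5t)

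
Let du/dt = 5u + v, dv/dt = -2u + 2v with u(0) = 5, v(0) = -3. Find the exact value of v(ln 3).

A = [[5,1],[-2,2]]; eigenvalues λ = 3, 4.
Eigenvectors: (-1,2) for λ=3, (-1,1) for λ=4.
From the initial condition, c_1 = 2, c_2 = -7.
v(ln 3) = (2)(3^3)(2) + (-7)(3^4)(1) = -459.

-459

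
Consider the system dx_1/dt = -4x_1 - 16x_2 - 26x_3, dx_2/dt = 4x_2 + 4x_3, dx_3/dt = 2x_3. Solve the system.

Coefficient matrix A = [[-4, -16, -26], [0, 4, 4], [0, 0, 2]].
det(A - λI) = 0 gives eigenvalues λ = -4, 4, 2.
For λ=-4: eigenvector (1,0,0).
For λ=4: eigenvector (-2,1,0).
For λ=2: eigenvector (1,-2,1).
General solution: C_1e^(-4t)(1,0,0) + C_2e^(4t)(-2,1,0) + C_3e^(2t)(1,-2,1).

x_1(t) = C_1e^(-4t) - 2C_2e^(4t) + C_3e^(2t), x_2(t) = C_2e^(4t) - 2C_3e^(2t), x_3(t) = C_3e^(2t)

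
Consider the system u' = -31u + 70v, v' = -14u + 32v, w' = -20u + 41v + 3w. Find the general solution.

u(t) = 5c_1e^(-3t) + 2c_2e^(4t), v(t) = 2c_1e^(-3t) + c_2e^(4t), w(t) = 3c_1e^(-3t) + c_2e^(4t) + c_3e^(3t)

Coefficient matrix A = [[-31, 70, 0], [-14, 32, 0], [-20, 41, 3]].
det(A - λI) = 0 gives eigenvalues λ = -3, 4, 3.
For λ=-3: eigenvector (5,2,3).
For λ=4: eigenvector (2,1,1).
For λ=3: eigenvector (0,0,1).
General solution: c_1e^(-3t)(5,2,3) + c_2e^(4t)(2,1,1) + c_3e^(3t)(0,0,1).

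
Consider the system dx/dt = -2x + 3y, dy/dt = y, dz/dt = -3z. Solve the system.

x(t) = C_1e^(t) - C_2e^(-2t), y(t) = C_1e^(t), z(t) = C_3e^(-3t)

Coefficient matrix A = [[-2, 3, 0], [0, 1, 0], [0, 0, -3]].
det(A - λI) = 0 gives eigenvalues λ = 1, -2, -3.
For λ=1: eigenvector (1,1,0).
For λ=-2: eigenvector (-1,0,0).
For λ=-3: eigenvector (0,0,1).
General solution: C_1e^(t)(1,1,0) + C_2e^(-2t)(-1,0,0) + C_3e^(-3t)(0,0,1).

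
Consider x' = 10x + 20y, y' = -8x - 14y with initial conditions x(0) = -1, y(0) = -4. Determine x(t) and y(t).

Coefficient matrix A = [[10, 20], [-8, -14]].
Characteristic polynomial det(A - λI) = λ^2 + 4λ + 20 = 0.
Eigenvalues λ = -2 ± 4i (complex conjugate pair).
For λ=-2+4i: an eigenvector is (-1,1) - i(2,-1) = (-1 - 2i, 1 + i).
A real fundamental pair from Re and Im of e^((-2+4i)t)v: X_1 = e^(-2t)(cos(4t)·(-1,1) + sin(4t)·(2,-1)), X_2 = e^(-2t)(sin(4t)·(-1,1) - cos(4t)·(2,-1)).
General solution: c_1X_1 + c_2X_2.
Applying x(0)=-1, y(0)=-4 gives c_1=-9, c_2=5.

x(t) = -23e^(-2t)sin(4t) - e^(-2t)cos(4t), y(t) = 14e^(-2t)sin(4t) - 4e^(-2t)cos(4t)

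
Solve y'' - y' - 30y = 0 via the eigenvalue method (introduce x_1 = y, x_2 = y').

y(t) = c_1e^(-5t) + c_2e^(6t)

Let x_1 = y, x_2 = y'. Then x_1' = x_2 and x_2' = 30x_1 + x_2.
A = [[0,1],[30,1]]; det(A-λI) = λ^2 - λ - 30.
Eigenvalues λ = -5, 6 with eigenvectors (1,-5), (1,6).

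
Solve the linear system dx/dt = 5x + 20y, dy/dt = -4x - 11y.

x(t) = -c_1e^(-3t)sin(4t) + 2c_1e^(-3t)cos(4t) + 2c_2e^(-3t)sin(4t) + c_2e^(-3t)cos(4t), y(t) = -c_1e^(-3t)cos(4t) - c_2e^(-3t)sin(4t)

Coefficient matrix A = [[5, 20], [-4, -11]].
Characteristic polynomial det(A - λI) = λ^2 + 6λ + 25 = 0.
Eigenvalues λ = -3 ± 4i (complex conjugate pair).
For λ=-3+4i: an eigenvector is (2,-1) - i(-1,0) = (2 + i, -1).
A real fundamental pair from Re and Im of e^((-3+4i)t)v: X_1 = e^(-3t)(cos(4t)·(2,-1) + sin(4t)·(-1,0)), X_2 = e^(-3t)(sin(4t)·(2,-1) - cos(4t)·(-1,0)).
General solution: c_1X_1 + c_2X_2.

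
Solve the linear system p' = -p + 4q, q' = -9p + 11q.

p(t) = 2c_1e^(5t) + 2c_2te^(5t) - c_2e^(5t), q(t) = 3c_1e^(5t) + 3c_2te^(5t) - c_2e^(5t)

Coefficient matrix A = [[-1, 4], [-9, 11]].
Characteristic polynomial det(A - λI) = λ^2 - 10λ + 25 = 0.
Single eigenvalue λ = 5 with algebraic multiplicity 2.
Eigenvector v = (2,3); generalized eigenvector w with (A-λI)w=v is (-1,-1).
General solution: e^(5t)[c_1·v + c_2·(t·v + w)].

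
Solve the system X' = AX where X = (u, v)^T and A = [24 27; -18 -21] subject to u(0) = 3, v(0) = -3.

Coefficient matrix A = [[24, 27], [-18, -21]].
Characteristic polynomial det(A - λI) = λ^2 - 3λ - 18 = 0.
Eigenvalues λ = 6, -3.
For λ=6: (A-λI) row 1 is [18, 27], so an eigenvector is (3, -2).
For λ=-3: (A-λI) row 1 is [27, 27], so an eigenvector is (1, -1).
General solution: c_1e^(6t)(3,-2) + c_2e^(-3t)(1,-1).
Applying u(0)=3, v(0)=-3 gives c_1=0, c_2=3.

u(t) = 3e^(-3t), v(t) = -3e^(-3t)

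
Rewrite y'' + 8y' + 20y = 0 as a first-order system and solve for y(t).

y(t) = c_1e^(-4t)cos(2t) + c_2e^(-4t)sin(2t)

Let x_1 = y, x_2 = y'. Then x_1' = x_2 and x_2' = -20x_1 - 8x_2.
A = [[0,1],[-20,-8]]; det(A-λI) = λ^2 + 8λ + 20.
Eigenvalues λ = -4 ± 2i.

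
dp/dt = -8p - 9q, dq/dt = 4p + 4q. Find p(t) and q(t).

Coefficient matrix A = [[-8, -9], [4, 4]].
Characteristic polynomial det(A - λI) = λ^2 + 4λ + 4 = 0.
Single eigenvalue λ = -2 with algebraic multiplicity 2.
Eigenvector v = (3,-2); generalized eigenvector w with (A-λI)w=v is (1,-1).
General solution: e^(-2t)[K_1·v + K_2·(t·v + w)].

p(t) = 3K_1e^(-2t) + 3K_2te^(-2t) + K_2e^(-2t), q(t) = -2K_1e^(-2t) - 2K_2te^(-2t) - K_2e^(-2t)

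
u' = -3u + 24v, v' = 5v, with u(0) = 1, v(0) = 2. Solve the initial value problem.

Coefficient matrix A = [[-3, 24], [0, 5]].
Characteristic polynomial det(A - λI) = λ^2 - 2λ - 15 = 0.
Eigenvalues λ = 5, -3.
For λ=5: (A-λI) row 1 is [-8, 24], so an eigenvector is (-3, -1).
For λ=-3: (A-λI) row 1 is [0, 24], so an eigenvector is (1, 0).
General solution: c_1e^(5t)(-3,-1) + c_2e^(-3t)(1,0).
Applying u(0)=1, v(0)=2 gives c_1=-2, c_2=-5.

u(t) = 6e^(5t) - 5e^(-3t), v(t) = 2e^(5t)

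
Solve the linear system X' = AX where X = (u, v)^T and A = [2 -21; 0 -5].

u(t) = -C_1e^(2t) + 3C_2e^(-5t), v(t) = C_2e^(-5t)

Coefficient matrix A = [[2, -21], [0, -5]].
Characteristic polynomial det(A - λI) = λ^2 + 3λ - 10 = 0.
Eigenvalues λ = 2, -5.
For λ=2: (A-λI) row 1 is [0, -21], so an eigenvector is (-1, 0).
For λ=-5: (A-λI) row 1 is [7, -21], so an eigenvector is (3, 1).
General solution: C_1e^(2t)(-1,0) + C_2e^(-5t)(3,1).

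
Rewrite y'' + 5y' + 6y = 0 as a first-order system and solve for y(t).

y(t) = C_1e^(-2t) + C_2e^(-3t)

Let x_1 = y, x_2 = y'. Then x_1' = x_2 and x_2' = -6x_1 - 5x_2.
A = [[0,1],[-6,-5]]; det(A-λI) = λ^2 + 5λ + 6.
Eigenvalues λ = -2, -3 with eigenvectors (1,-2), (1,-3).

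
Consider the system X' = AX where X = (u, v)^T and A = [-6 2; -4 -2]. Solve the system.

Coefficient matrix A = [[-6, 2], [-4, -2]].
Characteristic polynomial det(A - λI) = λ^2 + 8λ + 20 = 0.
Eigenvalues λ = -4 ± 2i (complex conjugate pair).
For λ=-4+2i: an eigenvector is (1,1) - i(0,-1) = (1, 1 + i).
A real fundamental pair from Re and Im of e^((-4+2i)t)v: X_1 = e^(-4t)(cos(2t)·(1,1) + sin(2t)·(0,-1)), X_2 = e^(-4t)(sin(2t)·(1,1) - cos(2t)·(0,-1)).
General solution: c_1X_1 + c_2X_2.

u(t) = c_1e^(-4t)cos(2t) + c_2e^(-4t)sin(2t), v(t) = -c_1e^(-4t)sin(2t) + c_1e^(-4t)cos(2t) + c_2e^(-4t)sin(2t) + c_2e^(-4t)cos(2t)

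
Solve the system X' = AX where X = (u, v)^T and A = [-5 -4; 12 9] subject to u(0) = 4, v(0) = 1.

Coefficient matrix A = [[-5, -4], [12, 9]].
Characteristic polynomial det(A - λI) = λ^2 - 4λ + 3 = 0.
Eigenvalues λ = 3, 1.
For λ=3: (A-λI) row 1 is [-8, -4], so an eigenvector is (-1, 2).
For λ=1: (A-λI) row 1 is [-6, -4], so an eigenvector is (-2, 3).
General solution: C_1e^(3t)(-1,2) + C_2e^(t)(-2,3).
Applying u(0)=4, v(0)=1 gives C_1=14, C_2=-9.

u(t) = -14e^(3t) + 18e^(t), v(t) = 28e^(3t) - 27e^(t)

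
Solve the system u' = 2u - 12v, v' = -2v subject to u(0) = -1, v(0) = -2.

Coefficient matrix A = [[2, -12], [0, -2]].
Characteristic polynomial det(A - λI) = λ^2 - 4 = 0.
Eigenvalues λ = 2, -2.
For λ=2: (A-λI) row 1 is [0, -12], so an eigenvector is (1, 0).
For λ=-2: (A-λI) row 1 is [4, -12], so an eigenvector is (-3, -1).
General solution: C_1e^(2t)(1,0) + C_2e^(-2t)(-3,-1).
Applying u(0)=-1, v(0)=-2 gives C_1=5, C_2=2.

u(t) = 5e^(2t) - 6e^(-2t), v(t) = -2e^(-2t)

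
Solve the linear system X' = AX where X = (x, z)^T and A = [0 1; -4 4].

x(t) = c_1e^(2t) + c_2te^(2t), z(t) = 2c_1e^(2t) + 2c_2te^(2t) + c_2e^(2t)

Coefficient matrix A = [[0, 1], [-4, 4]].
Characteristic polynomial det(A - λI) = λ^2 - 4λ + 4 = 0.
Single eigenvalue λ = 2 with algebraic multiplicity 2.
Eigenvector v = (1,2); generalized eigenvector w with (A-λI)w=v is (0,1).
General solution: e^(2t)[c_1·v + c_2·(t·v + w)].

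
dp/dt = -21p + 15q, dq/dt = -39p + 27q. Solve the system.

Coefficient matrix A = [[-21, 15], [-39, 27]].
Characteristic polynomial det(A - λI) = λ^2 - 6λ + 18 = 0.
Eigenvalues λ = 3 ± 3i (complex conjugate pair).
For λ=3+3i: an eigenvector is (1,2) - i(2,3) = (1 - 2i, 2 - 3i).
A real fundamental pair from Re and Im of e^((3+3i)t)v: X_1 = e^(3t)(cos(3t)·(1,2) + sin(3t)·(2,3)), X_2 = e^(3t)(sin(3t)·(1,2) - cos(3t)·(2,3)).
General solution: K_1X_1 + K_2X_2.

p(t) = 2K_1e^(3t)sin(3t) + K_1e^(3t)cos(3t) + K_2e^(3t)sin(3t) - 2K_2e^(3t)cos(3t), q(t) = 3K_1e^(3t)sin(3t) + 2K_1e^(3t)cos(3t) + 2K_2e^(3t)sin(3t) - 3K_2e^(3t)cos(3t)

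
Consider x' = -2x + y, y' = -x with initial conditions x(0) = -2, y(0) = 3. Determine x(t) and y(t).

x(t) = 5te^(-t) - 2e^(-t), y(t) = 5te^(-t) + 3e^(-t)

Coefficient matrix A = [[-2, 1], [-1, 0]].
Characteristic polynomial det(A - λI) = λ^2 + 2λ + 1 = 0.
Single eigenvalue λ = -1 with algebraic multiplicity 2.
Eigenvector v = (1,1); generalized eigenvector w with (A-λI)w=v is (-1,0).
General solution: e^(-t)[K_1·v + K_2·(t·v + w)].
Applying x(0)=-2, y(0)=3 gives K_1=3, K_2=5.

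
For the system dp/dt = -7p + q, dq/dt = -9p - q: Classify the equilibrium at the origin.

A = [[-7,1],[-9,-1]]; det(A-λI) = λ^2 + 8λ + 16.
repeated λ = -4 with a single eigenvector.

stable improper node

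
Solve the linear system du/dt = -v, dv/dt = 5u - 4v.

Coefficient matrix A = [[0, -1], [5, -4]].
Characteristic polynomial det(A - λI) = λ^2 + 4λ + 5 = 0.
Eigenvalues λ = -2 ± i (complex conjugate pair).
For λ=-2+i: an eigenvector is (0,1) - i(-1,-2) = (0 + i, 1 + 2i).
A real fundamental pair from Re and Im of e^((-2+i)t)v: X_1 = e^(-2t)(cos(t)·(0,1) + sin(t)·(-1,-2)), X_2 = e^(-2t)(sin(t)·(0,1) - cos(t)·(-1,-2)).
General solution: C_1X_1 + C_2X_2.

u(t) = -C_1e^(-2t)sin(t) + C_2e^(-2t)cos(t), v(t) = -2C_1e^(-2t)sin(t) + C_1e^(-2t)cos(t) + C_2e^(-2t)sin(t) + 2C_2e^(-2t)cos(t)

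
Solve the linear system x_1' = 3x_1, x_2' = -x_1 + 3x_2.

Coefficient matrix A = [[3, 0], [-1, 3]].
Characteristic polynomial det(A - λI) = λ^2 - 6λ + 9 = 0.
Single eigenvalue λ = 3 with algebraic multiplicity 2.
Eigenvector v = (0,1); generalized eigenvector w with (A-λI)w=v is (-1,1).
General solution: e^(3t)[K_1·v + K_2·(t·v + w)].

x_1(t) = -K_2e^(3t), x_2(t) = K_1e^(3t) + K_2te^(3t) + K_2e^(3t)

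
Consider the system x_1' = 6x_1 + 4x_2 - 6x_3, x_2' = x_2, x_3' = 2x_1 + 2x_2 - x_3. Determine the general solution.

x_1(t) = -2K_1e^(t) - 3K_2e^(2t) + 2K_3e^(3t), x_2(t) = K_1e^(t), x_3(t) = -K_1e^(t) - 2K_2e^(2t) + K_3e^(3t)

Coefficient matrix A = [[6, 4, -6], [0, 1, 0], [2, 2, -1]].
det(A - λI) = 0 gives eigenvalues λ = 1, 2, 3.
For λ=1: eigenvector (-2,1,-1).
For λ=2: eigenvector (-3,0,-2).
For λ=3: eigenvector (2,0,1).
General solution: K_1e^(t)(-2,1,-1) + K_2e^(2t)(-3,0,-2) + K_3e^(3t)(2,0,1).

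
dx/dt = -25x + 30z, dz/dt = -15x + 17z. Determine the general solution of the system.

x(t) = 3K_1e^(-4t)sin(3t) + K_1e^(-4t)cos(3t) + K_2e^(-4t)sin(3t) - 3K_2e^(-4t)cos(3t), z(t) = 2K_1e^(-4t)sin(3t) + K_1e^(-4t)cos(3t) + K_2e^(-4t)sin(3t) - 2K_2e^(-4t)cos(3t)

Coefficient matrix A = [[-25, 30], [-15, 17]].
Characteristic polynomial det(A - λI) = λ^2 + 8λ + 25 = 0.
Eigenvalues λ = -4 ± 3i (complex conjugate pair).
For λ=-4+3i: an eigenvector is (1,1) - i(3,2) = (1 - 3i, 1 - 2i).
A real fundamental pair from Re and Im of e^((-4+3i)t)v: X_1 = e^(-4t)(cos(3t)·(1,1) + sin(3t)·(3,2)), X_2 = e^(-4t)(sin(3t)·(1,1) - cos(3t)·(3,2)).
General solution: K_1X_1 + K_2X_2.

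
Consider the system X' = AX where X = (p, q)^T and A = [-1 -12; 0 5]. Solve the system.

Coefficient matrix A = [[-1, -12], [0, 5]].
Characteristic polynomial det(A - λI) = λ^2 - 4λ - 5 = 0.
Eigenvalues λ = 5, -1.
For λ=5: (A-λI) row 1 is [-6, -12], so an eigenvector is (-2, 1).
For λ=-1: (A-λI) row 1 is [0, -12], so an eigenvector is (1, 0).
General solution: C_1e^(5t)(-2,1) + C_2e^(-t)(1,0).

p(t) = -2C_1e^(5t) + C_2e^(-t), q(t) = C_1e^(5t)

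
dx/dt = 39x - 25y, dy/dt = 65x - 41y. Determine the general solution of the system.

x(t) = -2C_1e^(-t)sin(5t) + C_1e^(-t)cos(5t) + C_2e^(-t)sin(5t) + 2C_2e^(-t)cos(5t), y(t) = -3C_1e^(-t)sin(5t) + 2C_1e^(-t)cos(5t) + 2C_2e^(-t)sin(5t) + 3C_2e^(-t)cos(5t)

Coefficient matrix A = [[39, -25], [65, -41]].
Characteristic polynomial det(A - λI) = λ^2 + 2λ + 26 = 0.
Eigenvalues λ = -1 ± 5i (complex conjugate pair).
For λ=-1+5i: an eigenvector is (1,2) - i(-2,-3) = (1 + 2i, 2 + 3i).
A real fundamental pair from Re and Im of e^((-1+5i)t)v: X_1 = e^(-t)(cos(5t)·(1,2) + sin(5t)·(-2,-3)), X_2 = e^(-t)(sin(5t)·(1,2) - cos(5t)·(-2,-3)).
General solution: C_1X_1 + C_2X_2.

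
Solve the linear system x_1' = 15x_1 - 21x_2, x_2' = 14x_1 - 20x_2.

x_1(t) = 3C_1e^(t) - C_2e^(-6t), x_2(t) = 2C_1e^(t) - C_2e^(-6t)

Coefficient matrix A = [[15, -21], [14, -20]].
Characteristic polynomial det(A - λI) = λ^2 + 5λ - 6 = 0.
Eigenvalues λ = 1, -6.
For λ=1: (A-λI) row 1 is [14, -21], so an eigenvector is (3, 2).
For λ=-6: (A-λI) row 1 is [21, -21], so an eigenvector is (-1, -1).
General solution: C_1e^(t)(3,2) + C_2e^(-6t)(-1,-1).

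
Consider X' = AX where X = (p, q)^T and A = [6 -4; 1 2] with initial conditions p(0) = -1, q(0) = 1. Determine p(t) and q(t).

Coefficient matrix A = [[6, -4], [1, 2]].
Characteristic polynomial det(A - λI) = λ^2 - 8λ + 16 = 0.
Single eigenvalue λ = 4 with algebraic multiplicity 2.
Eigenvector v = (2,1); generalized eigenvector w with (A-λI)w=v is (3,1).
General solution: e^(4t)[c_1·v + c_2·(t·v + w)].
Applying p(0)=-1, q(0)=1 gives c_1=4, c_2=-3.

p(t) = -6te^(4t) - e^(4t), q(t) = -3te^(4t) + e^(4t)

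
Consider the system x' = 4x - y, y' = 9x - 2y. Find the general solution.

x(t) = -C_1e^(t) - C_2te^(t) - C_2e^(t), y(t) = -3C_1e^(t) - 3C_2te^(t) - 2C_2e^(t)

Coefficient matrix A = [[4, -1], [9, -2]].
Characteristic polynomial det(A - λI) = λ^2 - 2λ + 1 = 0.
Single eigenvalue λ = 1 with algebraic multiplicity 2.
Eigenvector v = (-1,-3); generalized eigenvector w with (A-λI)w=v is (-1,-2).
General solution: e^(t)[C_1·v + C_2·(t·v + w)].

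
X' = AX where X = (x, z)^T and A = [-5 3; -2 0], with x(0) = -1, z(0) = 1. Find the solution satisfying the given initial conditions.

Coefficient matrix A = [[-5, 3], [-2, 0]].
Characteristic polynomial det(A - λI) = λ^2 + 5λ + 6 = 0.
Eigenvalues λ = -3, -2.
For λ=-3: (A-λI) row 1 is [-2, 3], so an eigenvector is (-3, -2).
For λ=-2: (A-λI) row 1 is [-3, 3], so an eigenvector is (-1, -1).
General solution: C_1e^(-3t)(-3,-2) + C_2e^(-2t)(-1,-1).
Applying x(0)=-1, z(0)=1 gives C_1=2, C_2=-5.

x(t) = 5e^(-2t) - 6e^(-3t), z(t) = 5e^(-2t) - 4e^(-3t)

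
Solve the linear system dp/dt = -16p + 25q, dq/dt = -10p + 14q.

Coefficient matrix A = [[-16, 25], [-10, 14]].
Characteristic polynomial det(A - λI) = λ^2 + 2λ + 26 = 0.
Eigenvalues λ = -1 ± 5i (complex conjugate pair).
For λ=-1+5i: an eigenvector is (-2,-1) - i(1,1) = (-2 - i, -1 - i).
A real fundamental pair from Re and Im of e^((-1+5i)t)v: X_1 = e^(-t)(cos(5t)·(-2,-1) + sin(5t)·(1,1)), X_2 = e^(-t)(sin(5t)·(-2,-1) - cos(5t)·(1,1)).
General solution: c_1X_1 + c_2X_2.

p(t) = c_1e^(-t)sin(5t) - 2c_1e^(-t)cos(5t) - 2c_2e^(-t)sin(5t) - c_2e^(-t)cos(5t), q(t) = c_1e^(-t)sin(5t) - c_1e^(-t)cos(5t) - c_2e^(-t)sin(5t) - c_2e^(-t)cos(5t)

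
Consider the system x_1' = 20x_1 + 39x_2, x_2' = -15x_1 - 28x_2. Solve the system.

x_1(t) = 2K_1e^(-4t)sin(3t) - 3K_1e^(-4t)cos(3t) - 3K_2e^(-4t)sin(3t) - 2K_2e^(-4t)cos(3t), x_2(t) = -K_1e^(-4t)sin(3t) + 2K_1e^(-4t)cos(3t) + 2K_2e^(-4t)sin(3t) + K_2e^(-4t)cos(3t)

Coefficient matrix A = [[20, 39], [-15, -28]].
Characteristic polynomial det(A - λI) = λ^2 + 8λ + 25 = 0.
Eigenvalues λ = -4 ± 3i (complex conjugate pair).
For λ=-4+3i: an eigenvector is (-3,2) - i(2,-1) = (-3 - 2i, 2 + i).
A real fundamental pair from Re and Im of e^((-4+3i)t)v: X_1 = e^(-4t)(cos(3t)·(-3,2) + sin(3t)·(2,-1)), X_2 = e^(-4t)(sin(3t)·(-3,2) - cos(3t)·(2,-1)).
General solution: K_1X_1 + K_2X_2.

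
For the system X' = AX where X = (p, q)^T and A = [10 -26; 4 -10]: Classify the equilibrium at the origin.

A = [[10,-26],[4,-10]]; det(A-λI) = λ^2 + 4.
λ = 0 ± 2i: zero real part.

center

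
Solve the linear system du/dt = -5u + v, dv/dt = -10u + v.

Coefficient matrix A = [[-5, 1], [-10, 1]].
Characteristic polynomial det(A - λI) = λ^2 + 4λ + 5 = 0.
Eigenvalues λ = -2 ± i (complex conjugate pair).
For λ=-2+i: an eigenvector is (-1,-3) - i(0,1) = (-1, -3 - i).
A real fundamental pair from Re and Im of e^((-2+i)t)v: X_1 = e^(-2t)(cos(t)·(-1,-3) + sin(t)·(0,1)), X_2 = e^(-2t)(sin(t)·(-1,-3) - cos(t)·(0,1)).
General solution: C_1X_1 + C_2X_2.

u(t) = -C_1e^(-2t)cos(t) - C_2e^(-2t)sin(t), v(t) = C_1e^(-2t)sin(t) - 3C_1e^(-2t)cos(t) - 3C_2e^(-2t)sin(t) - C_2e^(-2t)cos(t)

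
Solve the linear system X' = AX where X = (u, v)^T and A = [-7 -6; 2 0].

Coefficient matrix A = [[-7, -6], [2, 0]].
Characteristic polynomial det(A - λI) = λ^2 + 7λ + 12 = 0.
Eigenvalues λ = -3, -4.
For λ=-3: (A-λI) row 1 is [-4, -6], so an eigenvector is (3, -2).
For λ=-4: (A-λI) row 1 is [-3, -6], so an eigenvector is (-2, 1).
General solution: C_1e^(-3t)(3,-2) + C_2e^(-4t)(-2,1).

u(t) = 3C_1e^(-3t) - 2C_2e^(-4t), v(t) = -2C_1e^(-3t) + C_2e^(-4t)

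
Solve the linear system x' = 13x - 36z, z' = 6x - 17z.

Coefficient matrix A = [[13, -36], [6, -17]].
Characteristic polynomial det(A - λI) = λ^2 + 4λ - 5 = 0.
Eigenvalues λ = 1, -5.
For λ=1: (A-λI) row 1 is [12, -36], so an eigenvector is (3, 1).
For λ=-5: (A-λI) row 1 is [18, -36], so an eigenvector is (2, 1).
General solution: c_1e^(t)(3,1) + c_2e^(-5t)(2,1).

x(t) = 3c_1e^(t) + 2c_2e^(-5t), z(t) = c_1e^(t) + c_2e^(-5t)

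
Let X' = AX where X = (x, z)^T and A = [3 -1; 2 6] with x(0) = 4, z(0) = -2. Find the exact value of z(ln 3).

486

A = [[3,-1],[2,6]]; eigenvalues λ = 4, 5.
Eigenvectors: (1,-1) for λ=4, (-1,2) for λ=5.
From the initial condition, c_1 = 6, c_2 = 2.
z(ln 3) = (6)(3^4)(-1) + (2)(3^5)(2) = 486.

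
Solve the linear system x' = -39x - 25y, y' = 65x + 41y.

x(t) = 2c_1e^(t)sin(5t) + c_1e^(t)cos(5t) + c_2e^(t)sin(5t) - 2c_2e^(t)cos(5t), y(t) = -3c_1e^(t)sin(5t) - 2c_1e^(t)cos(5t) - 2c_2e^(t)sin(5t) + 3c_2e^(t)cos(5t)

Coefficient matrix A = [[-39, -25], [65, 41]].
Characteristic polynomial det(A - λI) = λ^2 - 2λ + 26 = 0.
Eigenvalues λ = 1 ± 5i (complex conjugate pair).
For λ=1+5i: an eigenvector is (1,-2) - i(2,-3) = (1 - 2i, -2 + 3i).
A real fundamental pair from Re and Im of e^((1+5i)t)v: X_1 = e^(t)(cos(5t)·(1,-2) + sin(5t)·(2,-3)), X_2 = e^(t)(sin(5t)·(1,-2) - cos(5t)·(2,-3)).
General solution: c_1X_1 + c_2X_2.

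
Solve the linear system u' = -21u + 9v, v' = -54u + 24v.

Coefficient matrix A = [[-21, 9], [-54, 24]].
Characteristic polynomial det(A - λI) = λ^2 - 3λ - 18 = 0.
Eigenvalues λ = 6, -3.
For λ=6: (A-λI) row 1 is [-27, 9], so an eigenvector is (-1, -3).
For λ=-3: (A-λI) row 1 is [-18, 9], so an eigenvector is (1, 2).
General solution: c_1e^(6t)(-1,-3) + c_2e^(-3t)(1,2).

u(t) = -c_1e^(6t) + c_2e^(-3t), v(t) = -3c_1e^(6t) + 2c_2e^(-3t)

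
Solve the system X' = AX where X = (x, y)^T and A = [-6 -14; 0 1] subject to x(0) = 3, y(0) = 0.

Coefficient matrix A = [[-6, -14], [0, 1]].
Characteristic polynomial det(A - λI) = λ^2 + 5λ - 6 = 0.
Eigenvalues λ = -6, 1.
For λ=-6: (A-λI) row 1 is [0, -14], so an eigenvector is (1, 0).
For λ=1: (A-λI) row 1 is [-7, -14], so an eigenvector is (-2, 1).
General solution: K_1e^(-6t)(1,0) + K_2e^(t)(-2,1).
Applying x(0)=3, y(0)=0 gives K_1=3, K_2=0.

x(t) = 3e^(-6t), y(t) = 0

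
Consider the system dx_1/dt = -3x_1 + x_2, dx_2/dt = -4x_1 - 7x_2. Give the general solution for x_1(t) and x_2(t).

x_1(t) = -K_1e^(-5t) - K_2te^(-5t), x_2(t) = 2K_1e^(-5t) + 2K_2te^(-5t) - K_2e^(-5t)

Coefficient matrix A = [[-3, 1], [-4, -7]].
Characteristic polynomial det(A - λI) = λ^2 + 10λ + 25 = 0.
Single eigenvalue λ = -5 with algebraic multiplicity 2.
Eigenvector v = (-1,2); generalized eigenvector w with (A-λI)w=v is (0,-1).
General solution: e^(-5t)[K_1·v + K_2·(t·v + w)].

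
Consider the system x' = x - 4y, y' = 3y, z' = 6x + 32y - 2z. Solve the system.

Coefficient matrix A = [[1, -4, 0], [0, 3, 0], [6, 32, -2]].
det(A - λI) = 0 gives eigenvalues λ = 1, 3, -2.
For λ=1: eigenvector (1,0,2).
For λ=3: eigenvector (-2,1,4).
For λ=-2: eigenvector (0,0,1).
General solution: K_1e^(t)(1,0,2) + K_2e^(3t)(-2,1,4) + K_3e^(-2t)(0,0,1).

x(t) = K_1e^(t) - 2K_2e^(3t), y(t) = K_2e^(3t), z(t) = 2K_1e^(t) + 4K_2e^(3t) + K_3e^(-2t)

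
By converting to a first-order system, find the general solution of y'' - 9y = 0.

y(t) = c_1e^(3t) + c_2e^(-3t)

Let x_1 = y, x_2 = y'. Then x_1' = x_2 and x_2' = 9x_1.
A = [[0,1],[9,0]]; det(A-λI) = λ^2 - 9.
Eigenvalues λ = 3, -3 with eigenvectors (1,3), (1,-3).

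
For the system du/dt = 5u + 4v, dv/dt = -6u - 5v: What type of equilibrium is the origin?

saddle

A = [[5,4],[-6,-5]]; det(A-λI) = λ^2 - 1.
λ = 1, -1: opposite signs.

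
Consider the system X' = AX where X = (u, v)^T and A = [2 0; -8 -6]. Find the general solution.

u(t) = K_2e^(2t), v(t) = -K_1e^(-6t) - K_2e^(2t)

Coefficient matrix A = [[2, 0], [-8, -6]].
Characteristic polynomial det(A - λI) = λ^2 + 4λ - 12 = 0.
Eigenvalues λ = -6, 2.
For λ=-6: (A-λI) row 1 is [8, 0], so an eigenvector is (0, -1).
For λ=2: (A-λI) row 2 is [-8, -8], so an eigenvector is (1, -1).
General solution: K_1e^(-6t)(0,-1) + K_2e^(2t)(1,-1).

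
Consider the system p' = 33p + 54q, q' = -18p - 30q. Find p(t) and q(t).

p(t) = -3C_1e^(-3t) + 2C_2e^(6t), q(t) = 2C_1e^(-3t) - C_2e^(6t)

Coefficient matrix A = [[33, 54], [-18, -30]].
Characteristic polynomial det(A - λI) = λ^2 - 3λ - 18 = 0.
Eigenvalues λ = -3, 6.
For λ=-3: (A-λI) row 1 is [36, 54], so an eigenvector is (-3, 2).
For λ=6: (A-λI) row 1 is [27, 54], so an eigenvector is (2, -1).
General solution: C_1e^(-3t)(-3,2) + C_2e^(6t)(2,-1).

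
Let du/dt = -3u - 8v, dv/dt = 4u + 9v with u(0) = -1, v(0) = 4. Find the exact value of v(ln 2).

218

A = [[-3,-8],[4,9]]; eigenvalues λ = 1, 5.
Eigenvectors: (-2,1) for λ=1, (1,-1) for λ=5.
From the initial condition, c_1 = -3, c_2 = -7.
v(ln 2) = (-3)(2^1)(1) + (-7)(2^5)(-1) = 218.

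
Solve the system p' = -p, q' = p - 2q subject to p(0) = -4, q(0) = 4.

Coefficient matrix A = [[-1, 0], [1, -2]].
Characteristic polynomial det(A - λI) = λ^2 + 3λ + 2 = 0.
Eigenvalues λ = -1, -2.
For λ=-1: (A-λI) row 2 is [1, -1], so an eigenvector is (1, 1).
For λ=-2: (A-λI) row 1 is [1, 0], so an eigenvector is (0, -1).
General solution: c_1e^(-t)(1,1) + c_2e^(-2t)(0,-1).
Applying p(0)=-4, q(0)=4 gives c_1=-4, c_2=-8.

p(t) = -4e^(-t), q(t) = -4e^(-t) + 8e^(-2t)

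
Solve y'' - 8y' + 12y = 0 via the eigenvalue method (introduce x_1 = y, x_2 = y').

y(t) = K_1e^(2t) + K_2e^(6t)

Let x_1 = y, x_2 = y'. Then x_1' = x_2 and x_2' = -12x_1 + 8x_2.
A = [[0,1],[-12,8]]; det(A-λI) = λ^2 - 8λ + 12.
Eigenvalues λ = 2, 6 with eigenvectors (1,2), (1,6).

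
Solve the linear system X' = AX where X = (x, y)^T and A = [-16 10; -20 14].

x(t) = C_1e^(-6t) + C_2e^(4t), y(t) = C_1e^(-6t) + 2C_2e^(4t)

Coefficient matrix A = [[-16, 10], [-20, 14]].
Characteristic polynomial det(A - λI) = λ^2 + 2λ - 24 = 0.
Eigenvalues λ = -6, 4.
For λ=-6: (A-λI) row 1 is [-10, 10], so an eigenvector is (1, 1).
For λ=4: (A-λI) row 1 is [-20, 10], so an eigenvector is (1, 2).
General solution: C_1e^(-6t)(1,1) + C_2e^(4t)(1,2).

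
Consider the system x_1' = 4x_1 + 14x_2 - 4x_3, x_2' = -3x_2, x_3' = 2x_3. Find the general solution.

x_1(t) = 2K_1e^(2t) - 2K_2e^(-3t) + K_3e^(4t), x_2(t) = K_2e^(-3t), x_3(t) = K_1e^(2t)

Coefficient matrix A = [[4, 14, -4], [0, -3, 0], [0, 0, 2]].
det(A - λI) = 0 gives eigenvalues λ = 2, -3, 4.
For λ=2: eigenvector (2,0,1).
For λ=-3: eigenvector (-2,1,0).
For λ=4: eigenvector (1,0,0).
General solution: K_1e^(2t)(2,0,1) + K_2e^(-3t)(-2,1,0) + K_3e^(4t)(1,0,0).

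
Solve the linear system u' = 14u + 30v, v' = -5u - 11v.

Coefficient matrix A = [[14, 30], [-5, -11]].
Characteristic polynomial det(A - λI) = λ^2 - 3λ - 4 = 0.
Eigenvalues λ = -1, 4.
For λ=-1: (A-λI) row 1 is [15, 30], so an eigenvector is (-2, 1).
For λ=4: (A-λI) row 1 is [10, 30], so an eigenvector is (3, -1).
General solution: K_1e^(-t)(-2,1) + K_2e^(4t)(3,-1).

u(t) = -2K_1e^(-t) + 3K_2e^(4t), v(t) = K_1e^(-t) - K_2e^(4t)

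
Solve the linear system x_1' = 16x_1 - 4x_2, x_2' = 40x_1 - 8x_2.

Coefficient matrix A = [[16, -4], [40, -8]].
Characteristic polynomial det(A - λI) = λ^2 - 8λ + 32 = 0.
Eigenvalues λ = 4 ± 4i (complex conjugate pair).
For λ=4+4i: an eigenvector is (0,1) - i(-1,-3) = (0 + i, 1 + 3i).
A real fundamental pair from Re and Im of e^((4+4i)t)v: X_1 = e^(4t)(cos(4t)·(0,1) + sin(4t)·(-1,-3)), X_2 = e^(4t)(sin(4t)·(0,1) - cos(4t)·(-1,-3)).
General solution: C_1X_1 + C_2X_2.

x_1(t) = -C_1e^(4t)sin(4t) + C_2e^(4t)cos(4t), x_2(t) = -3C_1e^(4t)sin(4t) + C_1e^(4t)cos(4t) + C_2e^(4t)sin(4t) + 3C_2e^(4t)cos(4t)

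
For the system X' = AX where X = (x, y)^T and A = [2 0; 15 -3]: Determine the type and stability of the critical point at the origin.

A = [[2,0],[15,-3]]; det(A-λI) = λ^2 + λ - 6.
λ = 2, -3: opposite signs.

saddle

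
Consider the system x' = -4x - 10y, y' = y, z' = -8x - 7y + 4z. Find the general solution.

Coefficient matrix A = [[-4, -10, 0], [0, 1, 0], [-8, -7, 4]].
det(A - λI) = 0 gives eigenvalues λ = -4, 1, 4.
For λ=-4: eigenvector (1,0,1).
For λ=1: eigenvector (-2,1,-3).
For λ=4: eigenvector (0,0,1).
General solution: K_1e^(-4t)(1,0,1) + K_2e^(t)(-2,1,-3) + K_3e^(4t)(0,0,1).

x(t) = K_1e^(-4t) - 2K_2e^(t), y(t) = K_2e^(t), z(t) = K_1e^(-4t) - 3K_2e^(t) + K_3e^(4t)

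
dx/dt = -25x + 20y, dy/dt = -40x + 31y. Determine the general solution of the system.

Coefficient matrix A = [[-25, 20], [-40, 31]].
Characteristic polynomial det(A - λI) = λ^2 - 6λ + 25 = 0.
Eigenvalues λ = 3 ± 4i (complex conjugate pair).
For λ=3+4i: an eigenvector is (1,1) - i(-2,-3) = (1 + 2i, 1 + 3i).
A real fundamental pair from Re and Im of e^((3+4i)t)v: X_1 = e^(3t)(cos(4t)·(1,1) + sin(4t)·(-2,-3)), X_2 = e^(3t)(sin(4t)·(1,1) - cos(4t)·(-2,-3)).
General solution: C_1X_1 + C_2X_2.

x(t) = -2C_1e^(3t)sin(4t) + C_1e^(3t)cos(4t) + C_2e^(3t)sin(4t) + 2C_2e^(3t)cos(4t), y(t) = -3C_1e^(3t)sin(4t) + C_1e^(3t)cos(4t) + C_2e^(3t)sin(4t) + 3C_2e^(3t)cos(4t)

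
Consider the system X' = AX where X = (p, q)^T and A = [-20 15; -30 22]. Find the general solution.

Coefficient matrix A = [[-20, 15], [-30, 22]].
Characteristic polynomial det(A - λI) = λ^2 - 2λ + 10 = 0.
Eigenvalues λ = 1 ± 3i (complex conjugate pair).
For λ=1+3i: an eigenvector is (1,1) - i(-2,-3) = (1 + 2i, 1 + 3i).
A real fundamental pair from Re and Im of e^((1+3i)t)v: X_1 = e^(t)(cos(3t)·(1,1) + sin(3t)·(-2,-3)), X_2 = e^(t)(sin(3t)·(1,1) - cos(3t)·(-2,-3)).
General solution: C_1X_1 + C_2X_2.

p(t) = -2C_1e^(t)sin(3t) + C_1e^(t)cos(3t) + C_2e^(t)sin(3t) + 2C_2e^(t)cos(3t), q(t) = -3C_1e^(t)sin(3t) + C_1e^(t)cos(3t) + C_2e^(t)sin(3t) + 3C_2e^(t)cos(3t)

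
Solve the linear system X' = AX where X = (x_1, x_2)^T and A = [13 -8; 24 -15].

Coefficient matrix A = [[13, -8], [24, -15]].
Characteristic polynomial det(A - λI) = λ^2 + 2λ - 3 = 0.
Eigenvalues λ = 1, -3.
For λ=1: (A-λI) row 1 is [12, -8], so an eigenvector is (-2, -3).
For λ=-3: (A-λI) row 1 is [16, -8], so an eigenvector is (-1, -2).
General solution: K_1e^(t)(-2,-3) + K_2e^(-3t)(-1,-2).

x_1(t) = -2K_1e^(t) - K_2e^(-3t), x_2(t) = -3K_1e^(t) - 2K_2e^(-3t)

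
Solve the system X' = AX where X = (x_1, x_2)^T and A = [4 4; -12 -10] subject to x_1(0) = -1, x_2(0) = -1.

Coefficient matrix A = [[4, 4], [-12, -10]].
Characteristic polynomial det(A - λI) = λ^2 + 6λ + 8 = 0.
Eigenvalues λ = -4, -2.
For λ=-4: (A-λI) row 1 is [8, 4], so an eigenvector is (1, -2).
For λ=-2: (A-λI) row 1 is [6, 4], so an eigenvector is (-2, 3).
General solution: C_1e^(-4t)(1,-2) + C_2e^(-2t)(-2,3).
Applying x_1(0)=-1, x_2(0)=-1 gives C_1=5, C_2=3.

x_1(t) = -6e^(-2t) + 5e^(-4t), x_2(t) = 9e^(-2t) - 10e^(-4t)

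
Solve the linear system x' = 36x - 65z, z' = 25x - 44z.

Coefficient matrix A = [[36, -65], [25, -44]].
Characteristic polynomial det(A - λI) = λ^2 + 8λ + 41 = 0.
Eigenvalues λ = -4 ± 5i (complex conjugate pair).
For λ=-4+5i: an eigenvector is (-2,-1) - i(-3,-2) = (-2 + 3i, -1 + 2i).
A real fundamental pair from Re and Im of e^((-4+5i)t)v: X_1 = e^(-4t)(cos(5t)·(-2,-1) + sin(5t)·(-3,-2)), X_2 = e^(-4t)(sin(5t)·(-2,-1) - cos(5t)·(-3,-2)).
General solution: C_1X_1 + C_2X_2.

x(t) = -3C_1e^(-4t)sin(5t) - 2C_1e^(-4t)cos(5t) - 2C_2e^(-4t)sin(5t) + 3C_2e^(-4t)cos(5t), z(t) = -2C_1e^(-4t)sin(5t) - C_1e^(-4t)cos(5t) - C_2e^(-4t)sin(5t) + 2C_2e^(-4t)cos(5t)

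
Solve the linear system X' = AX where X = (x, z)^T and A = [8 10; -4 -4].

x(t) = -2c_1e^(2t)sin(2t) + c_1e^(2t)cos(2t) + c_2e^(2t)sin(2t) + 2c_2e^(2t)cos(2t), z(t) = c_1e^(2t)sin(2t) - c_1e^(2t)cos(2t) - c_2e^(2t)sin(2t) - c_2e^(2t)cos(2t)

Coefficient matrix A = [[8, 10], [-4, -4]].
Characteristic polynomial det(A - λI) = λ^2 - 4λ + 8 = 0.
Eigenvalues λ = 2 ± 2i (complex conjugate pair).
For λ=2+2i: an eigenvector is (1,-1) - i(-2,1) = (1 + 2i, -1 - i).
A real fundamental pair from Re and Im of e^((2+2i)t)v: X_1 = e^(2t)(cos(2t)·(1,-1) + sin(2t)·(-2,1)), X_2 = e^(2t)(sin(2t)·(1,-1) - cos(2t)·(-2,1)).
General solution: c_1X_1 + c_2X_2.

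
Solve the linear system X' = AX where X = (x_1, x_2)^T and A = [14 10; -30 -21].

Coefficient matrix A = [[14, 10], [-30, -21]].
Characteristic polynomial det(A - λI) = λ^2 + 7λ + 6 = 0.
Eigenvalues λ = -1, -6.
For λ=-1: (A-λI) row 1 is [15, 10], so an eigenvector is (2, -3).
For λ=-6: (A-λI) row 1 is [20, 10], so an eigenvector is (1, -2).
General solution: K_1e^(-t)(2,-3) + K_2e^(-6t)(1,-2).

x_1(t) = 2K_1e^(-t) + K_2e^(-6t), x_2(t) = -3K_1e^(-t) - 2K_2e^(-6t)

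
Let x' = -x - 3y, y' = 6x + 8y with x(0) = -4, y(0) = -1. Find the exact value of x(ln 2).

124

A = [[-1,-3],[6,8]]; eigenvalues λ = 5, 2.
Eigenvectors: (-1,2) for λ=5, (1,-1) for λ=2.
From the initial condition, c_1 = -5, c_2 = -9.
x(ln 2) = (-5)(2^5)(-1) + (-9)(2^2)(1) = 124.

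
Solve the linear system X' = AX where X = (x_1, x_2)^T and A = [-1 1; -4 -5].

x_1(t) = -c_1e^(-3t) - c_2te^(-3t) - 2c_2e^(-3t), x_2(t) = 2c_1e^(-3t) + 2c_2te^(-3t) + 3c_2e^(-3t)

Coefficient matrix A = [[-1, 1], [-4, -5]].
Characteristic polynomial det(A - λI) = λ^2 + 6λ + 9 = 0.
Single eigenvalue λ = -3 with algebraic multiplicity 2.
Eigenvector v = (-1,2); generalized eigenvector w with (A-λI)w=v is (-2,3).
General solution: e^(-3t)[c_1·v + c_2·(t·v + w)].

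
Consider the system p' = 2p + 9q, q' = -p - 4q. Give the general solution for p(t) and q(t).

Coefficient matrix A = [[2, 9], [-1, -4]].
Characteristic polynomial det(A - λI) = λ^2 + 2λ + 1 = 0.
Single eigenvalue λ = -1 with algebraic multiplicity 2.
Eigenvector v = (3,-1); generalized eigenvector w with (A-λI)w=v is (1,0).
General solution: e^(-t)[K_1·v + K_2·(t·v + w)].

p(t) = 3K_1e^(-t) + 3K_2te^(-t) + K_2e^(-t), q(t) = -K_1e^(-t) - K_2te^(-t)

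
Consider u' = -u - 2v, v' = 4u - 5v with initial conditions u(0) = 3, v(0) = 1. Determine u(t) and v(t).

Coefficient matrix A = [[-1, -2], [4, -5]].
Characteristic polynomial det(A - λI) = λ^2 + 6λ + 13 = 0.
Eigenvalues λ = -3 ± 2i (complex conjugate pair).
For λ=-3+2i: an eigenvector is (0,-1) - i(1,1) = (0 - i, -1 - i).
A real fundamental pair from Re and Im of e^((-3+2i)t)v: X_1 = e^(-3t)(cos(2t)·(0,-1) + sin(2t)·(1,1)), X_2 = e^(-3t)(sin(2t)·(0,-1) - cos(2t)·(1,1)).
General solution: c_1X_1 + c_2X_2.
Applying u(0)=3, v(0)=1 gives c_1=2, c_2=-3.

u(t) = 2e^(-3t)sin(2t) + 3e^(-3t)cos(2t), v(t) = 5e^(-3t)sin(2t) + e^(-3t)cos(2t)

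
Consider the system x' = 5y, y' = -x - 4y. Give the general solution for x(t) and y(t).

x(t) = C_1e^(-2t)sin(t) - 2C_1e^(-2t)cos(t) - 2C_2e^(-2t)sin(t) - C_2e^(-2t)cos(t), y(t) = C_1e^(-2t)cos(t) + C_2e^(-2t)sin(t)

Coefficient matrix A = [[0, 5], [-1, -4]].
Characteristic polynomial det(A - λI) = λ^2 + 4λ + 5 = 0.
Eigenvalues λ = -2 ± i (complex conjugate pair).
For λ=-2+i: an eigenvector is (-2,1) - i(1,0) = (-2 - i, 1).
A real fundamental pair from Re and Im of e^((-2+i)t)v: X_1 = e^(-2t)(cos(t)·(-2,1) + sin(t)·(1,0)), X_2 = e^(-2t)(sin(t)·(-2,1) - cos(t)·(1,0)).
General solution: C_1X_1 + C_2X_2.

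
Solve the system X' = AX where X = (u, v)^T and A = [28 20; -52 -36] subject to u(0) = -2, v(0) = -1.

u(t) = -21e^(-4t)sin(4t) - 2e^(-4t)cos(4t), v(t) = 34e^(-4t)sin(4t) - e^(-4t)cos(4t)

Coefficient matrix A = [[28, 20], [-52, -36]].
Characteristic polynomial det(A - λI) = λ^2 + 8λ + 32 = 0.
Eigenvalues λ = -4 ± 4i (complex conjugate pair).
For λ=-4+4i: an eigenvector is (2,-3) - i(1,-2) = (2 - i, -3 + 2i).
A real fundamental pair from Re and Im of e^((-4+4i)t)v: X_1 = e^(-4t)(cos(4t)·(2,-3) + sin(4t)·(1,-2)), X_2 = e^(-4t)(sin(4t)·(2,-3) - cos(4t)·(1,-2)).
General solution: c_1X_1 + c_2X_2.
Applying u(0)=-2, v(0)=-1 gives c_1=-5, c_2=-8.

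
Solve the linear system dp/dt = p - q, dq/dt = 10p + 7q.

p(t) = c_1e^(4t)sin(t) - c_2e^(4t)cos(t), q(t) = -3c_1e^(4t)sin(t) - c_1e^(4t)cos(t) - c_2e^(4t)sin(t) + 3c_2e^(4t)cos(t)

Coefficient matrix A = [[1, -1], [10, 7]].
Characteristic polynomial det(A - λI) = λ^2 - 8λ + 17 = 0.
Eigenvalues λ = 4 ± i (complex conjugate pair).
For λ=4+i: an eigenvector is (0,-1) - i(1,-3) = (0 - i, -1 + 3i).
A real fundamental pair from Re and Im of e^((4+i)t)v: X_1 = e^(4t)(cos(t)·(0,-1) + sin(t)·(1,-3)), X_2 = e^(4t)(sin(t)·(0,-1) - cos(t)·(1,-3)).
General solution: c_1X_1 + c_2X_2.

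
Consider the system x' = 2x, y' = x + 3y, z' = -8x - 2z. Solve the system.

x(t) = C_1e^(2t), y(t) = -C_1e^(2t) + C_2e^(3t), z(t) = -2C_1e^(2t) + C_3e^(-2t)

Coefficient matrix A = [[2, 0, 0], [1, 3, 0], [-8, 0, -2]].
det(A - λI) = 0 gives eigenvalues λ = 2, 3, -2.
For λ=2: eigenvector (1,-1,-2).
For λ=3: eigenvector (0,1,0).
For λ=-2: eigenvector (0,0,1).
General solution: C_1e^(2t)(1,-1,-2) + C_2e^(3t)(0,1,0) + C_3e^(-2t)(0,0,1).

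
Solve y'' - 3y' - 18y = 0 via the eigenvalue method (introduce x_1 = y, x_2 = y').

Let x_1 = y, x_2 = y'. Then x_1' = x_2 and x_2' = 18x_1 + 3x_2.
A = [[0,1],[18,3]]; det(A-λI) = λ^2 - 3λ - 18.
Eigenvalues λ = 6, -3 with eigenvectors (1,6), (1,-3).

y(t) = K_1e^(6t) + K_2e^(-3t)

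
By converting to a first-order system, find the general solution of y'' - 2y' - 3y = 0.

Let x_1 = y, x_2 = y'. Then x_1' = x_2 and x_2' = 3x_1 + 2x_2.
A = [[0,1],[3,2]]; det(A-λI) = λ^2 - 2λ - 3.
Eigenvalues λ = -1, 3 with eigenvectors (1,-1), (1,3).

y(t) = C_1e^(-t) + C_2e^(3t)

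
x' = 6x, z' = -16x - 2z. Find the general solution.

Coefficient matrix A = [[6, 0], [-16, -2]].
Characteristic polynomial det(A - λI) = λ^2 - 4λ - 12 = 0.
Eigenvalues λ = -2, 6.
For λ=-2: (A-λI) row 1 is [8, 0], so an eigenvector is (0, 1).
For λ=6: (A-λI) row 2 is [-16, -8], so an eigenvector is (-1, 2).
General solution: C_1e^(-2t)(0,1) + C_2e^(6t)(-1,2).

x(t) = -C_2e^(6t), z(t) = C_1e^(-2t) + 2C_2e^(6t)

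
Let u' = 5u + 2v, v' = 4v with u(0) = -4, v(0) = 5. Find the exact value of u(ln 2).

32

A = [[5,2],[0,4]]; eigenvalues λ = 5, 4.
Eigenvectors: (1,0) for λ=5, (-2,1) for λ=4.
From the initial condition, c_1 = 6, c_2 = 5.
u(ln 2) = (6)(2^5)(1) + (5)(2^4)(-2) = 32.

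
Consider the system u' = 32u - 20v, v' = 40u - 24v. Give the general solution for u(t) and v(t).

Coefficient matrix A = [[32, -20], [40, -24]].
Characteristic polynomial det(A - λI) = λ^2 - 8λ + 32 = 0.
Eigenvalues λ = 4 ± 4i (complex conjugate pair).
For λ=4+4i: an eigenvector is (1,1) - i(2,3) = (1 - 2i, 1 - 3i).
A real fundamental pair from Re and Im of e^((4+4i)t)v: X_1 = e^(4t)(cos(4t)·(1,1) + sin(4t)·(2,3)), X_2 = e^(4t)(sin(4t)·(1,1) - cos(4t)·(2,3)).
General solution: c_1X_1 + c_2X_2.

u(t) = 2c_1e^(4t)sin(4t) + c_1e^(4t)cos(4t) + c_2e^(4t)sin(4t) - 2c_2e^(4t)cos(4t), v(t) = 3c_1e^(4t)sin(4t) + c_1e^(4t)cos(4t) + c_2e^(4t)sin(4t) - 3c_2e^(4t)cos(4t)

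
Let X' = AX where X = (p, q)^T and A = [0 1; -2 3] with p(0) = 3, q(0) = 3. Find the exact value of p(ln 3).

A = [[0,1],[-2,3]]; eigenvalues λ = 2, 1.
Eigenvectors: (1,2) for λ=2, (-1,-1) for λ=1.
From the initial condition, c_1 = 0, c_2 = -3.
p(ln 3) = (0)(3^2)(1) + (-3)(3^1)(-1) = 9.

9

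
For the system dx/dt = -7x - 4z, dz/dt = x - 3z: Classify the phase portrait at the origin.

A = [[-7,-4],[1,-3]]; det(A-λI) = λ^2 + 10λ + 25.
repeated λ = -5 with a single eigenvector.

stable improper node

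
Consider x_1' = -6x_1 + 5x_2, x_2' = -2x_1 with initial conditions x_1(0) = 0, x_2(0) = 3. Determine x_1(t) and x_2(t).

Coefficient matrix A = [[-6, 5], [-2, 0]].
Characteristic polynomial det(A - λI) = λ^2 + 6λ + 10 = 0.
Eigenvalues λ = -3 ± i (complex conjugate pair).
For λ=-3+i: an eigenvector is (-1,-1) - i(-2,-1) = (-1 + 2i, -1 + i).
A real fundamental pair from Re and Im of e^((-3+i)t)v: X_1 = e^(-3t)(cos(t)·(-1,-1) + sin(t)·(-2,-1)), X_2 = e^(-3t)(sin(t)·(-1,-1) - cos(t)·(-2,-1)).
General solution: c_1X_1 + c_2X_2.
Applying x_1(0)=0, x_2(0)=3 gives c_1=-6, c_2=-3.

x_1(t) = 15e^(-3t)sin(t), x_2(t) = 9e^(-3t)sin(t) + 3e^(-3t)cos(t)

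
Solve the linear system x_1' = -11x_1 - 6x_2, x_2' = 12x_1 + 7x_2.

Coefficient matrix A = [[-11, -6], [12, 7]].
Characteristic polynomial det(A - λI) = λ^2 + 4λ - 5 = 0.
Eigenvalues λ = 1, -5.
For λ=1: (A-λI) row 1 is [-12, -6], so an eigenvector is (1, -2).
For λ=-5: (A-λI) row 1 is [-6, -6], so an eigenvector is (-1, 1).
General solution: C_1e^(t)(1,-2) + C_2e^(-5t)(-1,1).

x_1(t) = C_1e^(t) - C_2e^(-5t), x_2(t) = -2C_1e^(t) + C_2e^(-5t)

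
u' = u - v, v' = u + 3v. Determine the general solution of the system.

Coefficient matrix A = [[1, -1], [1, 3]].
Characteristic polynomial det(A - λI) = λ^2 - 4λ + 4 = 0.
Single eigenvalue λ = 2 with algebraic multiplicity 2.
Eigenvector v = (1,-1); generalized eigenvector w with (A-λI)w=v is (2,-3).
General solution: e^(2t)[K_1·v + K_2·(t·v + w)].

u(t) = K_1e^(2t) + K_2te^(2t) + 2K_2e^(2t), v(t) = -K_1e^(2t) - K_2te^(2t) - 3K_2e^(2t)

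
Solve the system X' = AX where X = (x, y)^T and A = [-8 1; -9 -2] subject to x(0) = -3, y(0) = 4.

Coefficient matrix A = [[-8, 1], [-9, -2]].
Characteristic polynomial det(A - λI) = λ^2 + 10λ + 25 = 0.
Single eigenvalue λ = -5 with algebraic multiplicity 2.
Eigenvector v = (1,3); generalized eigenvector w with (A-λI)w=v is (0,1).
General solution: e^(-5t)[c_1·v + c_2·(t·v + w)].
Applying x(0)=-3, y(0)=4 gives c_1=-3, c_2=13.

x(t) = 13te^(-5t) - 3e^(-5t), y(t) = 39te^(-5t) + 4e^(-5t)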